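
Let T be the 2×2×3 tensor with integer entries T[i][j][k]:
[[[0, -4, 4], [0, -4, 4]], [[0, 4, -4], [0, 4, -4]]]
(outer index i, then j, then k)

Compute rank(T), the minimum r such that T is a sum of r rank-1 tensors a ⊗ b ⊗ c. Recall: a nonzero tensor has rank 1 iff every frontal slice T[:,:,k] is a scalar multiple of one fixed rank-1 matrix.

1

Lower bound: T ≠ 0 (e.g. T[0,0,1] = -4), so rank(T) ≥ 1.
Upper bound: if T = a ⊗ b ⊗ c then every fibre of T is a multiple of the corresponding factor, so read the factors off the fibres through the nonzero entry T[0,0,1] = -4.
The mode-1 fibre T[:,0,1] = [-4, 4] gives a = [1, -1] (primitive direction); the mode-2 fibre T[0,:,1] = [-4, -4] gives b = [1, 1]; then c[k] = T[0,0,k] / (a[0]·b[0]) = [0, -4, 4] / 1 = [0, -4, 4].
Expanding [1, -1] ⊗ [1, 1] ⊗ [0, -4, 4] reproduces all 12 entries of T, so T = [1, -1] ⊗ [1, 1] ⊗ [0, -4, 4] and rank(T) ≤ 1.
These bounds meet, so rank(T) = 1.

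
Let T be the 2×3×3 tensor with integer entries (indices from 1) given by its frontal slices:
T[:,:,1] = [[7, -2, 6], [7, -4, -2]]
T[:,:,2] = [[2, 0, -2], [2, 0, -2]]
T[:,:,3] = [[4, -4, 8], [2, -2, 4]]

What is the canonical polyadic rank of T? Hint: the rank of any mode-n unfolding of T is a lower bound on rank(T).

3

Lower bound: in the mode-2 unfolding of T (rows indexed by j, columns by (i,k)) the 3×3 minor on rows j ∈ {1, 2, 3}, columns (i,k) ∈ {(1,1), (1,2), (1,3)} is det [[7, 2, 4], [-2, 0, -4], [6, -2, 8]] = -56 ≠ 0, so that unfolding has rank ≥ 3 and hence rank(T) ≥ 3 (CP rank is at least every unfolding rank, though it can be larger).
Upper bound: T is a sum of 3 rank-1 terms, T = [1, -1] (x) [1, -2, -2] (x) [-1, 0, 0] + [1, 1] (x) [1, 0, -1] (x) [4, 2, 0] + [2, 1] (x) [1, -1, 2] (x) [2, 0, 2] (one valid choice — decompositions are not unique — normalised so each a, b is primitive with positive first nonzero entry; check it by expanding all entries), so rank(T) ≤ 3.
These bounds meet, so rank(T) = 3.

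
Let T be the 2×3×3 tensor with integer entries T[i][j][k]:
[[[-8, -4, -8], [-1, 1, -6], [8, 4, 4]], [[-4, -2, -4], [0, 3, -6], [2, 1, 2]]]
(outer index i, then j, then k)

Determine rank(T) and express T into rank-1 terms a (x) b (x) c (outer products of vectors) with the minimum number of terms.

Lower bound: the mode-3 unfolding of T (rows indexed by k, columns by (i,j) = (0,0), (0,1), (0,2), (1,0), (1,1), (1,2)) is [[-8, -1, 8, -4, 0, 2], [-4, 1, 4, -2, 3, 1], [-8, -6, 4, -4, -6, 2]].
There the 3×3 minor on rows k ∈ {0, 1, 2}, columns (i,j) ∈ {(0,0), (0,1), (0,2)} is det [[-8, -1, 8], [-4, 1, 4], [-8, -6, 4]] = 48 ≠ 0, so this unfolding has rank ≥ 3; CP rank is at least every unfolding rank, so rank(T) ≥ 3. (Unfolding ranks only ever bound the CP rank from below — rank(T) can be strictly larger than all of them — so the matching upper bound has to come from an explicit 3-term decomposition.)
Upper bound: T is a sum of 3 rank-1 terms, T = [1, 0] (x) [0, 1, 2] (x) [2, 1, 0] + [1, 2] (x) [0, 1, 0] (x) [1, 2, -2] + [2, 1] (x) [2, 1, -1] (x) [-2, -1, -2] (written with every a and b primitive with positive leading entry and the scale carried by c; CP decompositions are not unique, and this one is verified by expanding entrywise), so rank(T) ≤ 3.
These bounds meet, so rank(T) = 3.
Check entry T[0,0,1] = -4: (1)·(0)·(1) + (1)·(0)·(2) + (2)·(2)·(-1) = -4.

rank(T) = 3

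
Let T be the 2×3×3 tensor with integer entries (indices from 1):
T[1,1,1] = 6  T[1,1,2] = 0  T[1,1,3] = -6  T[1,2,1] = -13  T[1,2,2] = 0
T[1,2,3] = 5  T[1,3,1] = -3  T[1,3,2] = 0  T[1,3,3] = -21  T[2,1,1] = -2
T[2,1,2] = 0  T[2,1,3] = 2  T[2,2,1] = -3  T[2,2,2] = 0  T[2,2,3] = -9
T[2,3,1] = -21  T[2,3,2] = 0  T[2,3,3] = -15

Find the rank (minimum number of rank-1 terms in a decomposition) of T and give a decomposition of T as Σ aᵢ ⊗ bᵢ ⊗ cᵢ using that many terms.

rank(T) = 2

Lower bound: the mode-3 unfolding of T (rows indexed by k, columns by (i,j) = (1,1), (1,2), (1,3), (2,1), (2,2), (2,3)) is [[6, -13, -3, -2, -3, -21], [0, 0, 0, 0, 0, 0], [-6, 5, -21, 2, -9, -15]].
There the 2×2 minor on rows k ∈ {1, 3}, columns (i,j) ∈ {(1,1), (1,2)} is det [[6, -13], [-6, 5]] = -48 ≠ 0, so this unfolding has rank ≥ 2; CP rank is at least every unfolding rank, so rank(T) ≥ 2. (Unfolding ranks only ever bound the CP rank from below — rank(T) can be strictly larger than all of them — so the matching upper bound has to come from an explicit 2-term decomposition.)
Upper bound — finding two terms. Write S_k = T[:,:,k] for the frontal slices: S₁ = [[6, -13, -3], [-2, -3, -21]], S₂ = [[0, 0, 0], [0, 0, 0]], S₃ = [[-6, 5, -21], [2, -9, -15]].
If T = a₁ ⊗ b₁ ⊗ c₁ + a₂ ⊗ b₂ ⊗ c₂ then each S_k = c₁[k]·a₁b₁ᵀ + c₂[k]·a₂b₂ᵀ. S₁ and S₃ are linearly independent, so a₁b₁ᵀ and a₂b₂ᵀ must span the same plane of matrices: they are the rank-1 matrices of the form x·S₁ + y·S₃.
The 2×2 minor of x·S₁ + y·S₃ on rows {1,2}, columns {1,2} is −44·x² + 44·y² = (-44)·(x − y)(x + y), vanishing at (x:y) = (1:1) and (1:-1).
M₁ = S₁ + S₃ = [[0, -8, -24], [0, -12, -36]] = (-4)·[2, 3][0, 1, 3]ᵀ and M₂ = S₁ − S₃ = [[12, -18, 18], [-4, 6, -6]] = 2·[3, -1][2, -3, 3]ᵀ, so take a₁ = [2, 3], b₁ = [0, 1, 3], a₂ = [3, -1], b₂ = [2, -3, 3].
Each slice is an integer combination of E₁ = a₁b₁ᵀ and E₂ = a₂b₂ᵀ: S₁ = −2·E₁ + E₂, S₂ = 0, S₃ = −2·E₁ − E₂; reading off coefficients, c₁ = [-2, 0, -2] and c₂ = [1, 0, -1].
Hence T = [2, 3] ⊗ [0, 1, 3] ⊗ [-2, 0, -2] + [3, -1] ⊗ [2, -3, 3] ⊗ [1, 0, -1], so rank(T) ≤ 2.
These bounds meet, so rank(T) = 2.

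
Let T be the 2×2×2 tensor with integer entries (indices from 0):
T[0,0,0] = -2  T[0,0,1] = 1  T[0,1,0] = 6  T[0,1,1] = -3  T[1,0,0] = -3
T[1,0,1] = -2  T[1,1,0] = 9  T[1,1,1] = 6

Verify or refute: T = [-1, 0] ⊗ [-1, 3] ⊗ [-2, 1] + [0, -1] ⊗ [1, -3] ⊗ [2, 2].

Reconstruct entry (1,0,0) from the claimed factors: Σₗ aₗ[1]bₗ[0]cₗ[0] = (0)·(-1)·(-2) + (-1)·(1)·(2) = -2, but T[1,0,0] = -3. The claim is false.

No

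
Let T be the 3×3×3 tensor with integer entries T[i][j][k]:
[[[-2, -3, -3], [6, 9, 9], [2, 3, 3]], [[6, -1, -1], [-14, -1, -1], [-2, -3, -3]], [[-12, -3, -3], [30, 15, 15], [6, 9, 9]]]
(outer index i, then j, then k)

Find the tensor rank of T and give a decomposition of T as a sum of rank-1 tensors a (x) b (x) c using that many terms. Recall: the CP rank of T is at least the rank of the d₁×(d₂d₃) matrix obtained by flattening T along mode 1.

rank(T) = 2

Lower bound: the mode-1 unfolding of T (rows indexed by i, columns by (j,k) = (0,0), (0,1), (0,2), (1,0), (1,1), (1,2), (2,0), (2,1), (2,2)) is [[-2, -3, -3, 6, 9, 9, 2, 3, 3], [6, -1, -1, -14, -1, -1, -2, -3, -3], [-12, -3, -3, 30, 15, 15, 6, 9, 9]].
There the 2×2 minor on rows i ∈ {0, 1}, columns (j,k) ∈ {(0,0), (0,1)} is det [[-2, -3], [6, -1]] = 20 ≠ 0, so this unfolding has rank ≥ 2; CP rank is at least every unfolding rank, so rank(T) ≥ 2. (Unfolding ranks only ever bound the CP rank from below — rank(T) can be strictly larger than all of them — so the matching upper bound has to come from an explicit 2-term decomposition.)
Upper bound — finding two terms. Write S_k = T[:,:,k] for the frontal slices: S₀ = [[-2, 6, 2], [6, -14, -2], [-12, 30, 6]], S₁ = [[-3, 9, 3], [-1, -1, -3], [-3, 15, 9]], S₂ = [[-3, 9, 3], [-1, -1, -3], [-3, 15, 9]].
If T = a₁ (x) b₁ (x) c₁ + a₂ (x) b₂ (x) c₂ then each S_k = c₁[k]·a₁b₁ᵀ + c₂[k]·a₂b₂ᵀ. S₀ and S₁ are linearly independent, so a₁b₁ᵀ and a₂b₂ᵀ must span the same plane of matrices: they are the rank-1 matrices of the form x·S₀ + y·S₁.
The 2×2 minor of x·S₀ + y·S₁ on rows {0,1}, columns {0,1} is −8·x² − 4·xy + 12·y² = (-4)·(2·x + 3·y)(x − y), vanishing at (x:y) = (3:-2) and (1:1).
M₁ = 3·S₀ − 2·S₁ = [[0, 0, 0], [20, -40, 0], [-30, 60, 0]] = 10·[0, 2, -3][1, -2, 0]ᵀ and M₂ = S₀ + S₁ = [[-5, 15, 5], [5, -15, -5], [-15, 45, 15]] = (-5)·[1, -1, 3][1, -3, -1]ᵀ, so take a₁ = [0, 2, -3], b₁ = [1, -2, 0], a₂ = [1, -1, 3], b₂ = [1, -3, -1].
Each slice is an integer combination of E₁ = a₁b₁ᵀ and E₂ = a₂b₂ᵀ: S₀ = 2·E₁ − 2·E₂, S₁ = −2·E₁ − 3·E₂, S₂ = −2·E₁ − 3·E₂; reading off coefficients, c₁ = [2, -2, -2] and c₂ = [-2, -3, -3].
Hence T = [0, 2, -3] (x) [1, -2, 0] (x) [2, -2, -2] + [1, -1, 3] (x) [1, -3, -1] (x) [-2, -3, -3], so rank(T) ≤ 2.
These bounds meet, so rank(T) = 2.
Check entry T[2,1,0] = 30: (-3)·(-2)·(2) + (3)·(-3)·(-2) = 30.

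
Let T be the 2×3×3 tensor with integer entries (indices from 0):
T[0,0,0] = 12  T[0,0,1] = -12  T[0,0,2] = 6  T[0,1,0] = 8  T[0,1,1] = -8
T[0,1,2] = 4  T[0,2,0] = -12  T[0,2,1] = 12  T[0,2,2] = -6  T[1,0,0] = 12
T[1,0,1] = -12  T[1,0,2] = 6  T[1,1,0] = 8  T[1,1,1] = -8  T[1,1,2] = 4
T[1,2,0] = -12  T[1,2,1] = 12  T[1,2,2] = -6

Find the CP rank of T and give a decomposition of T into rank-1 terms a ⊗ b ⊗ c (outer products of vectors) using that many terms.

rank(T) = 1

Lower bound: T ≠ 0 (e.g. T[0,0,0] = 12), so rank(T) ≥ 1.
Upper bound: if T = a ⊗ b ⊗ c then every fibre of T is a multiple of the corresponding factor, so read the factors off the fibres through the nonzero entry T[0,0,0] = 12.
The mode-1 fibre T[:,0,0] = [12, 12] gives a = [1, 1] (primitive direction); the mode-2 fibre T[0,:,0] = [12, 8, -12] gives b = [3, 2, -3]; then c[k] = T[0,0,k] / (a[0]·b[0]) = [12, -12, 6] / 3 = [4, -4, 2].
Expanding [1, 1] ⊗ [3, 2, -3] ⊗ [4, -4, 2] reproduces all 18 entries of T, so T = [1, 1] ⊗ [3, 2, -3] ⊗ [4, -4, 2] and rank(T) ≤ 1.
These bounds meet, so rank(T) = 1.
Check entry T[1,0,1] = -12: (1)·(3)·(-4) = -12.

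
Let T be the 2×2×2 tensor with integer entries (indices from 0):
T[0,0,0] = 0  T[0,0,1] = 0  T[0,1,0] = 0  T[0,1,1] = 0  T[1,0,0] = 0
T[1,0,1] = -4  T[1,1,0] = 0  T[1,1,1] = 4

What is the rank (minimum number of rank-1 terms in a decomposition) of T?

1

Lower bound: T ≠ 0 (e.g. T[1,0,1] = -4), so rank(T) ≥ 1.
Upper bound: the mode-1 fibre T[:,0,1] = [0, -4] gives a = [0, 1] (primitive direction); the mode-2 fibre T[1,:,1] = [-4, 4] gives b = [1, -1]; then c[k] = T[1,0,k] / (a[1]·b[0]) = [0, -4] / 1 = [0, -4].
Expanding [0, 1] ⊗ [1, -1] ⊗ [0, -4] reproduces all 8 entries of T, so T = [0, 1] ⊗ [1, -1] ⊗ [0, -4] and rank(T) ≤ 1.
These bounds meet, so rank(T) = 1.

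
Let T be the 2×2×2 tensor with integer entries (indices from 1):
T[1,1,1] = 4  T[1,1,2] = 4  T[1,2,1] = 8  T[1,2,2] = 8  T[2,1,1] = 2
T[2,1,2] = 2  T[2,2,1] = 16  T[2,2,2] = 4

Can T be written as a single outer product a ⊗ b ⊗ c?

The mode-3 unfolding of T (rows indexed by k, columns by (i,j) = (1,1), (1,2), (2,1), (2,2)) is [[4, 8, 2, 16], [4, 8, 2, 4]].
There the 2×2 minor on rows k ∈ {1, 2}, columns (i,j) ∈ {(1,1), (2,2)} is det [[4, 16], [4, 4]] = -48 ≠ 0, so this unfolding has rank ≥ 2; CP rank is at least every unfolding rank, so rank(T) ≥ 2.
In particular rank(T) ≥ 2 > 1, so T is not rank-1.

No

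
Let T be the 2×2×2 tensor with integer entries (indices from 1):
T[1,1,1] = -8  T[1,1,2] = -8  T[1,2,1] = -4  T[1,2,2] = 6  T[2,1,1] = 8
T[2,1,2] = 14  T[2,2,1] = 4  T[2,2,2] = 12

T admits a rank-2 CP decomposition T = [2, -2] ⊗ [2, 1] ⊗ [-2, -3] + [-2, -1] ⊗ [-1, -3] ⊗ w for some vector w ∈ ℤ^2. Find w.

Subtract the known terms from T to get the rank-1 residual R = [-2, -1] ⊗ [-1, -3] ⊗ w, so R[i,j,k] = a[i]·b[j]·w[k]. Pick indices with nonzero a[1]·b[1] = (-2)·(-1) = 2. Only the fibre through (1,1,·) is needed: R[1,1,:] = T[1,1,:] − Σₗ aₗ[1]bₗ[1]cₗ = [-8, -8] − (2)·(2)·[-2, -3] = [0, 4]. Then w[k] = R[1,1,k] / 2 for each k, giving w = [0, 4] / 2 = [0, 2].

w = [0, 2]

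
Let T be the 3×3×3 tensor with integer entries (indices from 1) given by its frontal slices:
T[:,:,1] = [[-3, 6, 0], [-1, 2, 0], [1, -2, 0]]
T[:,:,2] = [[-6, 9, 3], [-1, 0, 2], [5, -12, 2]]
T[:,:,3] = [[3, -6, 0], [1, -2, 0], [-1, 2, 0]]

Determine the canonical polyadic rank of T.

Lower bound: the mode-3 unfolding of T (rows indexed by k, columns by (i,j) = (1,1), (1,2), (1,3), (2,1), (2,2), (2,3), (3,1), (3,2), (3,3)) is [[-3, 6, 0, -1, 2, 0, 1, -2, 0], [-6, 9, 3, -1, 0, 2, 5, -12, 2], [3, -6, 0, 1, -2, 0, -1, 2, 0]].
There the 2×2 minor on rows k ∈ {1, 2}, columns (i,j) ∈ {(1,1), (1,2)} is det [[-3, 6], [-6, 9]] = 9 ≠ 0, so this unfolding has rank ≥ 2; CP rank is at least every unfolding rank, so rank(T) ≥ 2. (This is only a lower bound: in general the CP rank may exceed every unfolding rank, so we still need to exhibit 2 rank-1 terms summing to T.)
Upper bound — finding two terms. Write S_k = T[:,:,k] for the frontal slices: S₁ = [[-3, 6, 0], [-1, 2, 0], [1, -2, 0]], S₂ = [[-6, 9, 3], [-1, 0, 2], [5, -12, 2]], S₃ = [[3, -6, 0], [1, -2, 0], [-1, 2, 0]].
If T = a₁ ⊗ b₁ ⊗ c₁ + a₂ ⊗ b₂ ⊗ c₂ then each S_k = c₁[k]·a₁b₁ᵀ + c₂[k]·a₂b₂ᵀ. S₁ and S₂ are linearly independent, so a₁b₁ᵀ and a₂b₂ᵀ must span the same plane of matrices: they are the rank-1 matrices of the form x·S₁ + y·S₂.
The 2×2 minor of x·S₁ + y·S₂ on rows {1,2}, columns {1,2} is 3·xy + 9·y² = 3·(x + 3·y)(y), vanishing at (x:y) = (3:-1) and (1:0).
M₁ = 3·S₁ − S₂ = [[-3, 9, -3], [-2, 6, -2], [-2, 6, -2]] = −[3, 2, 2][1, -3, 1]ᵀ and M₂ = S₁ = [[-3, 6, 0], [-1, 2, 0], [1, -2, 0]] = −[3, 1, -1][1, -2, 0]ᵀ, so take a₁ = [3, 2, 2], b₁ = [1, -3, 1], a₂ = [3, 1, -1], b₂ = [1, -2, 0].
Each slice is an integer combination of E₁ = a₁b₁ᵀ and E₂ = a₂b₂ᵀ: S₁ = −E₂, S₂ = E₁ − 3·E₂, S₃ = E₂; reading off coefficients, c₁ = [0, 1, 0] and c₂ = [-1, -3, 1].
Hence T = [3, 2, 2] ⊗ [1, -3, 1] ⊗ [0, 1, 0] + [3, 1, -1] ⊗ [1, -2, 0] ⊗ [-1, -3, 1], so rank(T) ≤ 2.
These bounds meet, so rank(T) = 2.

2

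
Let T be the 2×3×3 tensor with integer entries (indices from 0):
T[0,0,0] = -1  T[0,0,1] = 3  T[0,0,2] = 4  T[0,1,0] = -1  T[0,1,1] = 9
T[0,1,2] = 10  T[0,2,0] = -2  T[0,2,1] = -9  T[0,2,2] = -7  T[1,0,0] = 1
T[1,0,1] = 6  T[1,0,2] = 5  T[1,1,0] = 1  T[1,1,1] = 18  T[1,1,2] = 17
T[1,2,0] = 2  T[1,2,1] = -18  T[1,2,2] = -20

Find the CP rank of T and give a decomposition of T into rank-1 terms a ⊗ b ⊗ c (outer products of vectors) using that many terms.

Lower bound: the mode-3 unfolding of T (rows indexed by k, columns by (i,j) = (0,0), (0,1), (0,2), (1,0), (1,1), (1,2)) is [[-1, -1, -2, 1, 1, 2], [3, 9, -9, 6, 18, -18], [4, 10, -7, 5, 17, -20]].
There the 2×2 minor on rows k ∈ {0, 1}, columns (i,j) ∈ {(0,0), (0,1)} is det [[-1, -1], [3, 9]] = -6 ≠ 0, so this unfolding has rank ≥ 2; CP rank is at least every unfolding rank, so rank(T) ≥ 2. (This is only a lower bound: in general the CP rank may exceed every unfolding rank, so we still need to exhibit 2 rank-1 terms summing to T.)
Upper bound — finding two terms. Write S_k = T[:,:,k] for the frontal slices: S₀ = [[-1, -1, -2], [1, 1, 2]], S₁ = [[3, 9, -9], [6, 18, -18]], S₂ = [[4, 10, -7], [5, 17, -20]].
If T = a₁ ⊗ b₁ ⊗ c₁ + a₂ ⊗ b₂ ⊗ c₂ then each S_k = c₁[k]·a₁b₁ᵀ + c₂[k]·a₂b₂ᵀ. S₀ and S₁ are linearly independent, so a₁b₁ᵀ and a₂b₂ᵀ must span the same plane of matrices: they are the rank-1 matrices of the form x·S₀ + y·S₁.
The 2×2 minor of x·S₀ + y·S₁ on rows {0,1}, columns {0,1} is −18·xy = (-18)·(y)(x), vanishing at (x:y) = (1:0) and (0:1).
M₁ = S₀ = [[-1, -1, -2], [1, 1, 2]] = −[1, -1][1, 1, 2]ᵀ and M₂ = S₁ = [[3, 9, -9], [6, 18, -18]] = 3·[1, 2][1, 3, -3]ᵀ, so take a₁ = [1, -1], b₁ = [1, 1, 2], a₂ = [1, 2], b₂ = [1, 3, -3].
Each slice is an integer combination of E₁ = a₁b₁ᵀ and E₂ = a₂b₂ᵀ: S₀ = −E₁, S₁ = 3·E₂, S₂ = E₁ + 3·E₂; reading off coefficients, c₁ = [-1, 0, 1] and c₂ = [0, 3, 3].
Hence T = [1, -1] ⊗ [1, 1, 2] ⊗ [-1, 0, 1] + [1, 2] ⊗ [1, 3, -3] ⊗ [0, 3, 3], so rank(T) ≤ 2.
These bounds meet, so rank(T) = 2.
Check entry T[1,1,0] = 1: (-1)·(1)·(-1) + (2)·(3)·(0) = 1.

rank(T) = 2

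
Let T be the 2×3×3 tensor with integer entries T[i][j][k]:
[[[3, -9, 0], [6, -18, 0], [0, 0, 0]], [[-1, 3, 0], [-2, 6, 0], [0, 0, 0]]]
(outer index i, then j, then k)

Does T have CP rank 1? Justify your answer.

If T = a (x) b (x) c then every fibre of T is a multiple of the corresponding factor, so read the factors off the fibres through the nonzero entry T[0,0,0] = 3.
The mode-1 fibre T[:,0,0] = [3, -1] gives a = [3, -1] (primitive direction); the mode-2 fibre T[0,:,0] = [3, 6, 0] gives b = [1, 2, 0]; then c[k] = T[0,0,k] / (a[0]·b[0]) = [3, -9, 0] / 3 = [1, -3, 0].
Expanding [3, -1] (x) [1, 2, 0] (x) [1, -3, 0] reproduces all 18 entries of T, so T = [3, -1] (x) [1, 2, 0] (x) [1, -3, 0] and rank(T) ≤ 1.
Equivalently every frontal slice T[:,:,k] is c[k] times the rank-1 matrix [3, -1] (x) [1, 2, 0]. So T has rank 1 (it is nonzero).

Yes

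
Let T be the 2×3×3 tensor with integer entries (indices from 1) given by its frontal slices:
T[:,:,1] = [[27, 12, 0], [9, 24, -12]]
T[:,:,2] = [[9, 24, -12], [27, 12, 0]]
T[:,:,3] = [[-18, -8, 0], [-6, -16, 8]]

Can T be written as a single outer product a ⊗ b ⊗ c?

The mode-2 unfolding of T (rows indexed by j, columns by (i,k) = (1,1), (1,2), (1,3), (2,1), (2,2), (2,3)) is [[27, 9, -18, 9, 27, -6], [12, 24, -8, 24, 12, -16], [0, -12, 0, -12, 0, 8]].
There the 2×2 minor on rows j ∈ {1, 2}, columns (i,k) ∈ {(1,1), (1,2)} is det [[27, 9], [12, 24]] = 540 ≠ 0, so this unfolding has rank ≥ 2; CP rank is at least every unfolding rank, so rank(T) ≥ 2.
In particular rank(T) ≥ 2 > 1, so T is not rank-1.

No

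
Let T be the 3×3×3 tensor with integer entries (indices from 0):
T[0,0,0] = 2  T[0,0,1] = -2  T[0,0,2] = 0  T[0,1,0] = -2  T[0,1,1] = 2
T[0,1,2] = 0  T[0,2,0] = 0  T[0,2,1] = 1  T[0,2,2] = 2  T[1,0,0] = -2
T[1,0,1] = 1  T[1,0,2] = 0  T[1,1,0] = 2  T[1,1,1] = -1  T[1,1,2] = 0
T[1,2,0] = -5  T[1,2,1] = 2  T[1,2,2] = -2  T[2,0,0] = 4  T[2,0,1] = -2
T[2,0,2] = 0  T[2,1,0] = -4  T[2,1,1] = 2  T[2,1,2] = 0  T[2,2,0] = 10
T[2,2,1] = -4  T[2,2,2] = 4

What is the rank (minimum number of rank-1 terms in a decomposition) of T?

Lower bound: the mode-3 unfolding of T (rows indexed by k, columns by (i,j) = (0,0), (0,1), (0,2), (1,0), (1,1), (1,2), (2,0), (2,1), (2,2)) is [[2, -2, 0, -2, 2, -5, 4, -4, 10], [-2, 2, 1, 1, -1, 2, -2, 2, -4], [0, 0, 2, 0, 0, -2, 0, 0, 4]].
There the 3×3 minor on rows k ∈ {0, 1, 2}, columns (i,j) ∈ {(0,0), (0,2), (1,0)} is det [[2, 0, -2], [-2, 1, 1], [0, 2, 0]] = 4 ≠ 0, so this unfolding has rank ≥ 3; CP rank is at least every unfolding rank, so rank(T) ≥ 3. (This is only a lower bound: in general the CP rank may exceed every unfolding rank, so we still need to exhibit 3 rank-1 terms summing to T.)
Upper bound: T is a sum of 3 rank-1 terms, T = [0, 1, -2] ∘ [1, -1, 2] ∘ [-2, 1, 0] + [1, -1, 2] ∘ [0, 0, 1] ∘ [1, 0, 2] + [1, 0, 0] ∘ [2, -2, -1] ∘ [1, -1, 0] (written with every a and b primitive with positive leading entry and the scale carried by c; CP decompositions are not unique, and this one is verified by expanding entrywise), so rank(T) ≤ 3.
These bounds meet, so rank(T) = 3.
Check entry T[2,1,2] = 0: (-2)·(-1)·(0) + (2)·(0)·(2) + (0)·(-2)·(0) = 0.

3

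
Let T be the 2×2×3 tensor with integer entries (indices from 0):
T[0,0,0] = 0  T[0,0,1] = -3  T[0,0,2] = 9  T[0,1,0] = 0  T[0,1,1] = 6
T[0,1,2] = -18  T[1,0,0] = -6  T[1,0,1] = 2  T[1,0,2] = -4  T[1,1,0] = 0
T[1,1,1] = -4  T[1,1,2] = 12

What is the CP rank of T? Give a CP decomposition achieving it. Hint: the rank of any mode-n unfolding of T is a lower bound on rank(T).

Lower bound: the mode-2 unfolding of T (rows indexed by j, columns by (i,k) = (0,0), (0,1), (0,2), (1,0), (1,1), (1,2)) is [[0, -3, 9, -6, 2, -4], [0, 6, -18, 0, -4, 12]].
There the 2×2 minor on rows j ∈ {0, 1}, columns (i,k) ∈ {(0,1), (1,0)} is det [[-3, -6], [6, 0]] = 36 ≠ 0, so this unfolding has rank ≥ 2; CP rank is at least every unfolding rank, so rank(T) ≥ 2. (Unfolding ranks only ever bound the CP rank from below — rank(T) can be strictly larger than all of them — so the matching upper bound has to come from an explicit 2-term decomposition.)
Upper bound — finding two terms. Write S_k = T[:,:,k] for the frontal slices: S₀ = [[0, 0], [-6, 0]], S₁ = [[-3, 6], [2, -4]], S₂ = [[9, -18], [-4, 12]].
If T = a₁ ∘ b₁ ∘ c₁ + a₂ ∘ b₂ ∘ c₂ then each S_k = c₁[k]·a₁b₁ᵀ + c₂[k]·a₂b₂ᵀ. S₀ and S₁ are linearly independent, so a₁b₁ᵀ and a₂b₂ᵀ must span the same plane of matrices: they are the rank-1 matrices of the form x·S₀ + y·S₁.
det(x·S₀ + y·S₁) is 36·xy = 36·(y)(x), vanishing at (x:y) = (1:0) and (0:1).
M₁ = S₀ = [[0, 0], [-6, 0]] = (-6)·[0, 1][1, 0]ᵀ and M₂ = S₁ = [[-3, 6], [2, -4]] = −[3, -2][1, -2]ᵀ, so take a₁ = [0, 1], b₁ = [1, 0], a₂ = [3, -2], b₂ = [1, -2].
Each slice is an integer combination of E₁ = a₁b₁ᵀ and E₂ = a₂b₂ᵀ: S₀ = −6·E₁, S₁ = −E₂, S₂ = 2·E₁ + 3·E₂; reading off coefficients, c₁ = [-6, 0, 2] and c₂ = [0, -1, 3].
Hence T = [0, 1] ∘ [1, 0] ∘ [-6, 0, 2] + [3, -2] ∘ [1, -2] ∘ [0, -1, 3], so rank(T) ≤ 2.
These bounds meet, so rank(T) = 2.

rank(T) = 2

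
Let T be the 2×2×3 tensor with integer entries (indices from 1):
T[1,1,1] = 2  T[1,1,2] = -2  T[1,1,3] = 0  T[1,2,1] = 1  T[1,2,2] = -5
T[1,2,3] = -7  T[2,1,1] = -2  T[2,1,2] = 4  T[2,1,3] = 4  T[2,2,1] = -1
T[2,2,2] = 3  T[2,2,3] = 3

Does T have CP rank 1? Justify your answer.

No

The mode-3 unfolding of T (rows indexed by k, columns by (i,j) = (1,1), (1,2), (2,1), (2,2)) is [[2, 1, -2, -1], [-2, -5, 4, 3], [0, -7, 4, 3]].
There the 3×3 minor on rows k ∈ {1, 2, 3}, columns (i,j) ∈ {(1,1), (1,2), (2,1)} is det [[2, 1, -2], [-2, -5, 4], [0, -7, 4]] = -4 ≠ 0, so this unfolding has rank ≥ 3; CP rank is at least every unfolding rank, so rank(T) ≥ 3.
In particular rank(T) ≥ 3 > 1, so T is not rank-1.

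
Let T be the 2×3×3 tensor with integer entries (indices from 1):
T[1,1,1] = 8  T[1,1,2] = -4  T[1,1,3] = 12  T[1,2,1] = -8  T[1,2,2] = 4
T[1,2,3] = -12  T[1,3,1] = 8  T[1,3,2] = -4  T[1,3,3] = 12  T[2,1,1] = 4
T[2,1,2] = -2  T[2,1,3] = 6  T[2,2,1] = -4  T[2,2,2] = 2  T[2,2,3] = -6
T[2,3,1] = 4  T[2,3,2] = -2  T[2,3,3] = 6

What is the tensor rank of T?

Lower bound: T ≠ 0 (e.g. T[1,1,1] = 8), so rank(T) ≥ 1.
Upper bound: if T = a ⊗ b ⊗ c then every fibre of T is a multiple of the corresponding factor, so read the factors off the fibres through the nonzero entry T[1,1,1] = 8.
The mode-1 fibre T[:,1,1] = [8, 4] gives a = [2, 1] (primitive direction); the mode-2 fibre T[1,:,1] = [8, -8, 8] gives b = [1, -1, 1]; then c[k] = T[1,1,k] / (a[1]·b[1]) = [8, -4, 12] / 2 = [4, -2, 6].
Expanding [2, 1] ⊗ [1, -1, 1] ⊗ [4, -2, 6] reproduces all 18 entries of T, so T = [2, 1] ⊗ [1, -1, 1] ⊗ [4, -2, 6] and rank(T) ≤ 1.
These bounds meet, so rank(T) = 1.

1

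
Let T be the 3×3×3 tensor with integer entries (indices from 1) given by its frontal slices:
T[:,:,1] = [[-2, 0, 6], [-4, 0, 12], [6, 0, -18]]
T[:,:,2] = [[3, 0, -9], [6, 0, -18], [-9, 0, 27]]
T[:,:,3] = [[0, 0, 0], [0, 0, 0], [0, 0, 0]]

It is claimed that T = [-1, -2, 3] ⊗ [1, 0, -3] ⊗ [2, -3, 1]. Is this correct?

Reconstruct entry (1,1,3) from the claimed factors: Σₗ aₗ[1]bₗ[1]cₗ[3] = (-1)·(1)·(1) = -1, but T[1,1,3] = 0. The claim is false.

No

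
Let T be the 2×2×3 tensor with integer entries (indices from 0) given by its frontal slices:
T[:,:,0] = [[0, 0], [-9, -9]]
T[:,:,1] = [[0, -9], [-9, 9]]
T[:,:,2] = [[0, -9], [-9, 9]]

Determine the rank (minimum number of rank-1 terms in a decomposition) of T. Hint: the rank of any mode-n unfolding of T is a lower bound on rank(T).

2

Lower bound: the mode-1 unfolding of T (rows indexed by i, columns by (j,k) = (0,0), (0,1), (0,2), (1,0), (1,1), (1,2)) is [[0, 0, 0, 0, -9, -9], [-9, -9, -9, -9, 9, 9]].
There the 2×2 minor on rows i ∈ {0, 1}, columns (j,k) ∈ {(0,0), (1,1)} is det [[0, -9], [-9, 9]] = -81 ≠ 0, so this unfolding has rank ≥ 2; CP rank is at least every unfolding rank, so rank(T) ≥ 2. (Unfolding ranks only ever bound the CP rank from below — rank(T) can be strictly larger than all of them — so the matching upper bound has to come from an explicit 2-term decomposition.)
Upper bound — finding two terms. Write S_k = T[:,:,k] for the frontal slices: S₀ = [[0, 0], [-9, -9]], S₁ = [[0, -9], [-9, 9]], S₂ = [[0, -9], [-9, 9]].
If T = a₁ (x) b₁ (x) c₁ + a₂ (x) b₂ (x) c₂ then each S_k = c₁[k]·a₁b₁ᵀ + c₂[k]·a₂b₂ᵀ. S₀ and S₁ are linearly independent, so a₁b₁ᵀ and a₂b₂ᵀ must span the same plane of matrices: they are the rank-1 matrices of the form x·S₀ + y·S₁.
det(x·S₀ + y·S₁) is −81·xy − 81·y² = (-81)·(y)(x + y), vanishing at (x:y) = (1:0) and (1:-1).
M₁ = S₀ = [[0, 0], [-9, -9]] = (-9)·[0, 1][1, 1]ᵀ and M₂ = S₀ − S₁ = [[0, 9], [0, -18]] = 9·[1, -2][0, 1]ᵀ, so take a₁ = [0, 1], b₁ = [1, 1], a₂ = [1, -2], b₂ = [0, 1].
Each slice is an integer combination of E₁ = a₁b₁ᵀ and E₂ = a₂b₂ᵀ: S₀ = −9·E₁, S₁ = −9·E₁ − 9·E₂, S₂ = −9·E₁ − 9·E₂; reading off coefficients, c₁ = [-9, -9, -9] and c₂ = [0, -9, -9].
Hence T = [0, 1] (x) [1, 1] (x) [-9, -9, -9] + [1, -2] (x) [0, 1] (x) [0, -9, -9], so rank(T) ≤ 2.
These bounds meet, so rank(T) = 2.
Check entry T[1,0,1] = -9: (1)·(1)·(-9) + (-2)·(0)·(-9) = -9.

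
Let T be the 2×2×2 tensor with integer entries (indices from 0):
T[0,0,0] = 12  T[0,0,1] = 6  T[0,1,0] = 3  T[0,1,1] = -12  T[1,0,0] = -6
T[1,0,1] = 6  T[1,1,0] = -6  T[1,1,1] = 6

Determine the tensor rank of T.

Lower bound: the mode-3 unfolding of T (rows indexed by k, columns by (i,j) = (0,0), (0,1), (1,0), (1,1)) is [[12, 3, -6, -6], [6, -12, 6, 6]].
There the 2×2 minor on rows k ∈ {0, 1}, columns (i,j) ∈ {(0,0), (0,1)} is det [[12, 3], [6, -12]] = -162 ≠ 0, so this unfolding has rank ≥ 2; CP rank is at least every unfolding rank, so rank(T) ≥ 2. (Flattening ranks never certify an upper bound on CP rank; for that we must actually write T with 2 rank-1 terms.)
Upper bound — finding two terms. Write S_k = T[:,:,k] for the frontal slices: S₀ = [[12, 3], [-6, -6]], S₁ = [[6, -12], [6, 6]].
If T = a₁ ⊗ b₁ ⊗ c₁ + a₂ ⊗ b₂ ⊗ c₂ then each S_k = c₁[k]·a₁b₁ᵀ + c₂[k]·a₂b₂ᵀ. S₀ and S₁ are linearly independent, so a₁b₁ᵀ and a₂b₂ᵀ must span the same plane of matrices: they are the rank-1 matrices of the form x·S₀ + y·S₁.
det(x·S₀ + y·S₁) is −54·x² − 54·xy + 108·y² = (-54)·(x + 2·y)(x − y), vanishing at (x:y) = (2:-1) and (1:1).
M₁ = 2·S₀ − S₁ = [[18, 18], [-18, -18]] = 18·[1, -1][1, 1]ᵀ and M₂ = S₀ + S₁ = [[18, -9], [0, 0]] = 9·[1, 0][2, -1]ᵀ, so take a₁ = [1, -1], b₁ = [1, 1], a₂ = [1, 0], b₂ = [2, -1].
Each slice is an integer combination of E₁ = a₁b₁ᵀ and E₂ = a₂b₂ᵀ: S₀ = 6·E₁ + 3·E₂, S₁ = −6·E₁ + 6·E₂; reading off coefficients, c₁ = [6, -6] and c₂ = [3, 6].
Hence T = [1, -1] ⊗ [1, 1] ⊗ [6, -6] + [1, 0] ⊗ [2, -1] ⊗ [3, 6], so rank(T) ≤ 2.
These bounds meet, so rank(T) = 2.
Check entry T[0,0,0] = 12: (1)·(1)·(6) + (1)·(2)·(3) = 12.

2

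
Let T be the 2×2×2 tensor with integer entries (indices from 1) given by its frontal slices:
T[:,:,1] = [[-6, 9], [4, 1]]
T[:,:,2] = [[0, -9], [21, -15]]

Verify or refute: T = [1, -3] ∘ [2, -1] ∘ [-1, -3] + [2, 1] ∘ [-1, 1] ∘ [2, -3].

No

Reconstruct entry (1,2,1) from the claimed factors: Σₗ aₗ[1]bₗ[2]cₗ[1] = (1)·(-1)·(-1) + (2)·(1)·(2) = 5, but T[1,2,1] = 9. The claim is false.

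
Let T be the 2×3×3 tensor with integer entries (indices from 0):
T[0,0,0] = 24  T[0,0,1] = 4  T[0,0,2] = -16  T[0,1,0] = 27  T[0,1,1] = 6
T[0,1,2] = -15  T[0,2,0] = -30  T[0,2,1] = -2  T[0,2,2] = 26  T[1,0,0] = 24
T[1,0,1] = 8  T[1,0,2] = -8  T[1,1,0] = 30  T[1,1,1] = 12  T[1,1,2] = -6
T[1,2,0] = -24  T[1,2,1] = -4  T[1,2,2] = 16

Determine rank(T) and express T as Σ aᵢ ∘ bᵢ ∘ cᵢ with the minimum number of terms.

rank(T) = 2

Lower bound: in the mode-3 unfolding of T (rows indexed by k, columns by (i,j)) the 2×2 minor on rows k ∈ {0, 1}, columns (i,j) ∈ {(0,0), (0,1)} is det [[24, 27], [4, 6]] = 36 ≠ 0, so that unfolding has rank ≥ 2 and hence rank(T) ≥ 2 (CP rank is at least every unfolding rank, though it can be larger).
Upper bound: with S_k = T[:,:,k], the two rank-1 terms a₁b₁ᵀ, a₂b₂ᵀ are the rank-1 members of the pencil x·S₀ + y·S₁.
The 2×2 minor of x·S₀ + y·S₁ on rows {0,1}, columns {0,1} is 72·x² + 48·xy = 24·(3·x + 2·y)(x), vanishing at (x:y) = (2:-3) and (0:1).
M₁ = 2·S₀ − 3·S₁ = [[36, 36, -54], [24, 24, -36]] = 6·[3, 2][2, 2, -3]ᵀ and M₂ = S₁ = [[4, 6, -2], [8, 12, -4]] = 2·[1, 2][2, 3, -1]ᵀ, so take a₁ = [3, 2], b₁ = [2, 2, -3], a₂ = [1, 2], b₂ = [2, 3, -1].
Each slice is an integer combination of E₁ = a₁b₁ᵀ and E₂ = a₂b₂ᵀ: S₀ = 3·E₁ + 3·E₂, S₁ = 2·E₂, S₂ = −3·E₁ + E₂; reading off coefficients, c₁ = [3, 0, -3] and c₂ = [3, 2, 1].
Hence T = [3, 2] ∘ [2, 2, -3] ∘ [3, 0, -3] + [1, 2] ∘ [2, 3, -1] ∘ [3, 2, 1], so rank(T) ≤ 2.
These bounds meet, so rank(T) = 2.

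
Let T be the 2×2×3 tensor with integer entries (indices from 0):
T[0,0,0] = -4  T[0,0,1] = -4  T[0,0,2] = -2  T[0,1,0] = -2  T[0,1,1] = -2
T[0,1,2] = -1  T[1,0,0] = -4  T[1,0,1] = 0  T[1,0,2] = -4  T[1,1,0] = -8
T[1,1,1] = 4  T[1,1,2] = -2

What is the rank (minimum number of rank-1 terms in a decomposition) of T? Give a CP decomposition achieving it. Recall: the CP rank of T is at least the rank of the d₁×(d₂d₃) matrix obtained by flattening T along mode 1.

Lower bound: the mode-3 unfolding of T (rows indexed by k, columns by (i,j) = (0,0), (0,1), (1,0), (1,1)) is [[-4, -2, -4, -8], [-4, -2, 0, 4], [-2, -1, -4, -2]].
There the 3×3 minor on rows k ∈ {0, 1, 2}, columns (i,j) ∈ {(0,0), (1,0), (1,1)} is det [[-4, -4, -8], [-4, 0, 4], [-2, -4, -2]] = -128 ≠ 0, so this unfolding has rank ≥ 3; CP rank is at least every unfolding rank, so rank(T) ≥ 3. (Unfolding ranks only ever bound the CP rank from below — rank(T) can be strictly larger than all of them — so the matching upper bound has to come from an explicit 3-term decomposition.)
Upper bound: T is a sum of 3 rank-1 terms, T = [0, 1] ⊗ [0, 1] ⊗ [-4, 4, 2] + [0, 1] ⊗ [1, 1] ⊗ [-4, 0, -4] + [1, 0] ⊗ [2, 1] ⊗ [-2, -2, -1] (one valid choice — decompositions are not unique — normalised so each a, b is primitive with positive first nonzero entry; check it by expanding all entries), so rank(T) ≤ 3.
These bounds meet, so rank(T) = 3.
Check entry T[0,1,0] = -2: (0)·(1)·(-4) + (0)·(1)·(-4) + (1)·(1)·(-2) = -2.

rank(T) = 3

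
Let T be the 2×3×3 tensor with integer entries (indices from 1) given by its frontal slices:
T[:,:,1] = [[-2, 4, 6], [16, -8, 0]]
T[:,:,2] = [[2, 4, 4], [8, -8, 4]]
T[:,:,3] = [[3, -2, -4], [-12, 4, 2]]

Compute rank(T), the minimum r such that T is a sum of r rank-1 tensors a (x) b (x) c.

Lower bound: the mode-2 unfolding of T (rows indexed by j, columns by (i,k) = (1,1), (1,2), (1,3), (2,1), (2,2), (2,3)) is [[-2, 2, 3, 16, 8, -12], [4, 4, -2, -8, -8, 4], [6, 4, -4, 0, 4, 2]].
There the 3×3 minor on rows j ∈ {1, 2, 3}, columns (i,k) ∈ {(1,1), (1,2), (2,1)} is det [[-2, 2, 16], [4, 4, -8], [6, 4, 0]] = -288 ≠ 0, so this unfolding has rank ≥ 3; CP rank is at least every unfolding rank, so rank(T) ≥ 3. (Unfolding ranks only ever bound the CP rank from below — rank(T) can be strictly larger than all of them — so the matching upper bound has to come from an explicit 3-term decomposition.)
Upper bound: T is a sum of 3 rank-1 terms, T = [0, 1] (x) [2, -2, 1] (x) [4, 4, -2] + [1, -2] (x) [2, 0, -1] (x) [-2, 0, 2] + [1, 0] (x) [1, 2, 2] (x) [2, 2, -1] (written with every a and b primitive with positive leading entry and the scale carried by c; CP decompositions are not unique, and this one is verified by expanding entrywise), so rank(T) ≤ 3.
These bounds meet, so rank(T) = 3.
Check entry T[1,3,1] = 6: (0)·(1)·(4) + (1)·(-1)·(-2) + (1)·(2)·(2) = 6.

3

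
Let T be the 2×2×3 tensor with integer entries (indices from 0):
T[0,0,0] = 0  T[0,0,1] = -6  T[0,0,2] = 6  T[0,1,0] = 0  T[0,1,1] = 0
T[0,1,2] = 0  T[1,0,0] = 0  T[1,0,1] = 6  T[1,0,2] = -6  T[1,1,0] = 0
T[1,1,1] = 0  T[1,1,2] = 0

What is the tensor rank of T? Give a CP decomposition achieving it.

rank(T) = 1

Lower bound: T ≠ 0 (e.g. T[0,0,1] = -6), so rank(T) ≥ 1.
Upper bound: if T = a ⊗ b ⊗ c then every fibre of T is a multiple of the corresponding factor, so read the factors off the fibres through the nonzero entry T[0,0,1] = -6.
The mode-1 fibre T[:,0,1] = [-6, 6] gives a = [1, -1] (primitive direction); the mode-2 fibre T[0,:,1] = [-6, 0] gives b = [1, 0]; then c[k] = T[0,0,k] / (a[0]·b[0]) = [0, -6, 6] / 1 = [0, -6, 6].
Expanding [1, -1] ⊗ [1, 0] ⊗ [0, -6, 6] reproduces all 12 entries of T, so T = [1, -1] ⊗ [1, 0] ⊗ [0, -6, 6] and rank(T) ≤ 1.
These bounds meet, so rank(T) = 1.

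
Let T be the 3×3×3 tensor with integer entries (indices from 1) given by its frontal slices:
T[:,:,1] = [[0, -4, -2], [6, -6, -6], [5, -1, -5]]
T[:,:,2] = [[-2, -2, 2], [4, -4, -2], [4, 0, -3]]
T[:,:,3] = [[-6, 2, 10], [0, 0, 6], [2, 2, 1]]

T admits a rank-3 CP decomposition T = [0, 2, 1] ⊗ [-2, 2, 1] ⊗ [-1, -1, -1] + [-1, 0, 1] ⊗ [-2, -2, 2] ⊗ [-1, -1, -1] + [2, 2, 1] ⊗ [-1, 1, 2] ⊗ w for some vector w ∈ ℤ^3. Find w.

Subtract the known terms from T to get the rank-1 residual R = [2, 2, 1] ⊗ [-1, 1, 2] ⊗ w, so R[i,j,k] = a[i]·b[j]·w[k]. Pick indices with nonzero a[1]·b[1] = (2)·(-1) = -2. Only the fibre through (1,1,·) is needed: R[1,1,:] = T[1,1,:] − Σₗ aₗ[1]bₗ[1]cₗ = [0, -2, -6] − (0)·(-2)·[-1, -1, -1] − (-1)·(-2)·[-1, -1, -1] = [2, 0, -4]. Then w[k] = R[1,1,k] / -2 for each k, giving w = [2, 0, -4] / -2 = [-1, 0, 2].

w = [-1, 0, 2]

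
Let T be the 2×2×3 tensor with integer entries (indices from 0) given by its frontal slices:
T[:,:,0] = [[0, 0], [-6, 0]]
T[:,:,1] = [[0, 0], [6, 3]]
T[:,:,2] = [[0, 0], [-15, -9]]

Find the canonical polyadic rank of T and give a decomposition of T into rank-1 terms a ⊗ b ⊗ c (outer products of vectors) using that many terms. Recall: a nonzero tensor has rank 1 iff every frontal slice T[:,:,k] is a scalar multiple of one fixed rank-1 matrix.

Lower bound: the mode-2 unfolding of T (rows indexed by j, columns by (i,k) = (0,0), (0,1), (0,2), (1,0), (1,1), (1,2)) is [[0, 0, 0, -6, 6, -15], [0, 0, 0, 0, 3, -9]].
There the 2×2 minor on rows j ∈ {0, 1}, columns (i,k) ∈ {(1,0), (1,1)} is det [[-6, 6], [0, 3]] = -18 ≠ 0, so this unfolding has rank ≥ 2; CP rank is at least every unfolding rank, so rank(T) ≥ 2. (Unfolding ranks only ever bound the CP rank from below — rank(T) can be strictly larger than all of them — so the matching upper bound has to come from an explicit 2-term decomposition.)
Upper bound — finding two terms. Every mode-1 slice of T is a multiple of one matrix: T[i,:,:] = a[i]·M with a = [0, 1] and M = [[-6, 6, -15], [0, 3, -9]] (rows indexed by j, columns by k). So it suffices to write M as a sum of two rank-1 matrices.
Splitting M by its rows (j = 0, 1), M = [1, 0][-6, 6, -15]ᵀ + [0, 1][0, 3, -9]ᵀ.
Hence T = [0, 1] ⊗ [1, 0] ⊗ [-6, 6, -15] + [0, 1] ⊗ [0, 1] ⊗ [0, 3, -9], so rank(T) ≤ 2.
These bounds meet, so rank(T) = 2.

rank(T) = 2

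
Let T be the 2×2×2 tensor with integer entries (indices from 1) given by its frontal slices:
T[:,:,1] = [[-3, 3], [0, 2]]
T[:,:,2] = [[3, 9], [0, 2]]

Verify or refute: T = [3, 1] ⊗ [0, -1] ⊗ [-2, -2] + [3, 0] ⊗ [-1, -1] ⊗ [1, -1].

Reconstruct entrywise from the claimed factors. For example, T[2,1,1] = 0 and Σₗ aₗ[2]bₗ[1]cₗ[1] = (1)·(0)·(-2) + (0)·(-1)·(1) = 0; checking all 8 entries, every one matches. The claim holds.

Yes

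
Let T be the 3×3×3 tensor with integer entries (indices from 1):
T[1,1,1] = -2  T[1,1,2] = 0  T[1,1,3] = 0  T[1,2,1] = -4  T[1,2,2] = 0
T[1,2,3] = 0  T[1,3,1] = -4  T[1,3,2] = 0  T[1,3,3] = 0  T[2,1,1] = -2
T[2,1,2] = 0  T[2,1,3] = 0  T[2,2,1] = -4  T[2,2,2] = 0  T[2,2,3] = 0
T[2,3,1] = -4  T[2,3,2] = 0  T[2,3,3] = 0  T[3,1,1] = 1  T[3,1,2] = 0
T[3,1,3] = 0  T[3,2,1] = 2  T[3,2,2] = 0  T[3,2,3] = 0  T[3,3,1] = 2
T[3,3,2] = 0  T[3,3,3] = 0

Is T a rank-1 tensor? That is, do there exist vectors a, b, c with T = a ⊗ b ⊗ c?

The mode-1 fibre T[:,1,1] = [-2, -2, 1] gives a = [2, 2, -1] (primitive direction); the mode-2 fibre T[1,:,1] = [-2, -4, -4] gives b = [1, 2, 2]; then c[k] = T[1,1,k] / (a[1]·b[1]) = [-2, 0, 0] / 2 = [-1, 0, 0].
Expanding [2, 2, -1] ⊗ [1, 2, 2] ⊗ [-1, 0, 0] reproduces all 27 entries of T, so T = [2, 2, -1] ⊗ [1, 2, 2] ⊗ [-1, 0, 0] and rank(T) ≤ 1.
Equivalently every frontal slice T[:,:,k] is c[k] times the rank-1 matrix [2, 2, -1] ⊗ [1, 2, 2]. So T has rank 1 (it is nonzero).

Yes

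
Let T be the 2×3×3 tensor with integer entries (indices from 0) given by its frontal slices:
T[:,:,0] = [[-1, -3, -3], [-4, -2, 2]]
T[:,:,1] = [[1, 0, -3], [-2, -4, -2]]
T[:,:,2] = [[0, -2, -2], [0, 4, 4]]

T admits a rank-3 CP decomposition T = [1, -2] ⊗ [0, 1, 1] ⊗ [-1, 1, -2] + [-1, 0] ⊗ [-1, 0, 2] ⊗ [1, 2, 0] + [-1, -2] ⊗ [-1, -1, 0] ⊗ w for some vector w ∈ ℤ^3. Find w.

Subtract the known terms from T to get the rank-1 residual R = [-1, -2] ⊗ [-1, -1, 0] ⊗ w, so R[i,j,k] = a[i]·b[j]·w[k]. Pick indices with nonzero a[0]·b[0] = (-1)·(-1) = 1. Only the fibre through (0,0,·) is needed: R[0,0,:] = T[0,0,:] − Σₗ aₗ[0]bₗ[0]cₗ = [-1, 1, 0] − (1)·(0)·[-1, 1, -2] − (-1)·(-1)·[1, 2, 0] = [-2, -1, 0]. Then w[k] = R[0,0,k] / 1 for each k, giving w = [-2, -1, 0] / 1 = [-2, -1, 0].

w = [-2, -1, 0]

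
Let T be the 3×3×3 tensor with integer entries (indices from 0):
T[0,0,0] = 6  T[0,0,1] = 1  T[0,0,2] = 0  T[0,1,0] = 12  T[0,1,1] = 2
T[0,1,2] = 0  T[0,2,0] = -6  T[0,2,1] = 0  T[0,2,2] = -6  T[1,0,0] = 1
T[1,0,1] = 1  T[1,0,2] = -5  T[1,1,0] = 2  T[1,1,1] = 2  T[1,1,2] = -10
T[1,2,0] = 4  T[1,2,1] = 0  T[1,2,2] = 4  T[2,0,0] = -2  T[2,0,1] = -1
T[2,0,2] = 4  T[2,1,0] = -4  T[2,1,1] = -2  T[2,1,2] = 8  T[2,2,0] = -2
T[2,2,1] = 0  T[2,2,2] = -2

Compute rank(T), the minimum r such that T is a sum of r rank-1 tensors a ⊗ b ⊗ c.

2

Lower bound: the mode-3 unfolding of T (rows indexed by k, columns by (i,j) = (0,0), (0,1), (0,2), (1,0), (1,1), (1,2), (2,0), (2,1), (2,2)) is [[6, 12, -6, 1, 2, 4, -2, -4, -2], [1, 2, 0, 1, 2, 0, -1, -2, 0], [0, 0, -6, -5, -10, 4, 4, 8, -2]].
There the 2×2 minor on rows k ∈ {0, 1}, columns (i,j) ∈ {(0,0), (0,2)} is det [[6, -6], [1, 0]] = 6 ≠ 0, so this unfolding has rank ≥ 2; CP rank is at least every unfolding rank, so rank(T) ≥ 2. (This is only a lower bound: in general the CP rank may exceed every unfolding rank, so we still need to exhibit 2 rank-1 terms summing to T.)
Upper bound — finding two terms. Write S_k = T[:,:,k] for the frontal slices: S₀ = [[6, 12, -6], [1, 2, 4], [-2, -4, -2]], S₁ = [[1, 2, 0], [1, 2, 0], [-1, -2, 0]], S₂ = [[0, 0, -6], [-5, -10, 4], [4, 8, -2]].
If T = a₁ ⊗ b₁ ⊗ c₁ + a₂ ⊗ b₂ ⊗ c₂ then each S_k = c₁[k]·a₁b₁ᵀ + c₂[k]·a₂b₂ᵀ. S₀ and S₁ are linearly independent, so a₁b₁ᵀ and a₂b₂ᵀ must span the same plane of matrices: they are the rank-1 matrices of the form x·S₀ + y·S₁.
The 2×2 minor of x·S₀ + y·S₁ on rows {0,1}, columns {0,2} is 30·x² + 10·xy = 10·(3·x + y)(x), vanishing at (x:y) = (1:-3) and (0:1).
M₁ = S₀ − 3·S₁ = [[3, 6, -6], [-2, -4, 4], [1, 2, -2]] = [3, -2, 1][1, 2, -2]ᵀ and M₂ = S₁ = [[1, 2, 0], [1, 2, 0], [-1, -2, 0]] = [1, 1, -1][1, 2, 0]ᵀ, so take a₁ = [3, -2, 1], b₁ = [1, 2, -2], a₂ = [1, 1, -1], b₂ = [1, 2, 0].
Each slice is an integer combination of E₁ = a₁b₁ᵀ and E₂ = a₂b₂ᵀ: S₀ = E₁ + 3·E₂, S₁ = E₂, S₂ = E₁ − 3·E₂; reading off coefficients, c₁ = [1, 0, 1] and c₂ = [3, 1, -3].
Hence T = [3, -2, 1] ⊗ [1, 2, -2] ⊗ [1, 0, 1] + [1, 1, -1] ⊗ [1, 2, 0] ⊗ [3, 1, -3], so rank(T) ≤ 2.
These bounds meet, so rank(T) = 2.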